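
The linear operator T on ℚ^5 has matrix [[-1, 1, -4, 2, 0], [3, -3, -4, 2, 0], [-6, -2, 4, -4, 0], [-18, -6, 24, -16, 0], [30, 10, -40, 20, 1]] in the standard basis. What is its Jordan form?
J = [[-4, 1, 0, 0, 0], [0, -4, 0, 0, 0], [0, 0, -4, 0, 0], [0, 0, 0, -4, 0], [0, 0, 0, 0, 1]]

The characteristic polynomial is det(xI - A) = (x - 1)(x + 4)^4, so the eigenvalues are -4 (algebraic multiplicity 4), 1 (algebraic multiplicity 1).

For λ = -4: rank(A + 4I) = 2, rank((A + 4I)^2) = 1. The eigenspace has dimension 5 - 2 = 3, so there are 3 Jordan blocks; the rank sequence gives block sizes [2, 1, 1].

For λ = 1: algebraic multiplicity 1 gives one 1×1 block.

Assembling the blocks gives the Jordan form J above.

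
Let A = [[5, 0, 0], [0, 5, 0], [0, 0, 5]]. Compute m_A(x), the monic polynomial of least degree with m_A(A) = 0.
The characteristic polynomial factors as (x - 5)^3. The minimal polynomial is ∏(x - λ)^{k_λ} where k_λ is the size of the largest Jordan block at λ.

For λ = 5: rank(A - 5I) = 0, and the largest Jordan block has size 1 (the smallest k with rank((A - 5I)^k) = rank((A - 5I)^(k+1))).

So m_A(x) = x - 5.

m_A(x) = x - 5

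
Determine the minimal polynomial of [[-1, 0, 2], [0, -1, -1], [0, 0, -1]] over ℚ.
m_A(x) = (x + 1)^2

The characteristic polynomial factors as (x + 1)^3. The minimal polynomial is ∏(x - λ)^{k_λ} where k_λ is the size of the largest Jordan block at λ.

For λ = -1: rank(A + I) = 1, and the largest Jordan block has size 2 (the smallest k with rank((A + I)^k) = rank((A + I)^(k+1))).

So m_A(x) = (x + 1)^2.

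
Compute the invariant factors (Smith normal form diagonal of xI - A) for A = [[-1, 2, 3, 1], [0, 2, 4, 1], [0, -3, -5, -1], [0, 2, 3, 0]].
The Jordan structure of A has elementary divisors (x + 1)^3, (x + 1). Arranging the block sizes at each eigenvalue in decreasing order and taking row products gives the invariant factors.

Invariant factors (smallest first, each dividing the next): x + 1, (x + 1)^3.

Check: the last factor (x + 1)^3 is the minimal polynomial, and the product (x + 1)^4 is the characteristic polynomial.

x + 1, (x + 1)^3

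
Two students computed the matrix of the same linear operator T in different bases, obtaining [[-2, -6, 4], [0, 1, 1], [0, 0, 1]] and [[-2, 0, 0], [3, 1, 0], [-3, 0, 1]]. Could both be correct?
Both have characteristic polynomial (x - 1)^2(x + 2), but the minimal polynomial of A is (x - 1)^2(x + 2) while the minimal polynomial of B is (x - 1)(x + 2). The minimal polynomial is a similarity invariant, so A and B are not similar.

No.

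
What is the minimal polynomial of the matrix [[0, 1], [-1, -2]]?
The characteristic polynomial factors as (x + 1)^2. The minimal polynomial is ∏(x - λ)^{k_λ} where k_λ is the size of the largest Jordan block at λ.

For λ = -1: rank(A + I) = 1, and the largest Jordan block has size 2 (the smallest k with rank((A + I)^k) = rank((A + I)^(k+1))).

So m_A(x) = (x + 1)^2.

m_A(x) = (x + 1)^2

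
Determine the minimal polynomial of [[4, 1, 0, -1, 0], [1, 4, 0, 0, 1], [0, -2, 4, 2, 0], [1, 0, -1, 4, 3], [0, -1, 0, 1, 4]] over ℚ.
m_A(x) = (x - 4)^3

The characteristic polynomial factors as (x - 4)^5. The minimal polynomial is ∏(x - λ)^{k_λ} where k_λ is the size of the largest Jordan block at λ.

For λ = 4: rank(A - 4I) = 3, and the largest Jordan block has size 3 (the smallest k with rank((A - 4I)^k) = rank((A - 4I)^(k+1))).

So m_A(x) = (x - 4)^3.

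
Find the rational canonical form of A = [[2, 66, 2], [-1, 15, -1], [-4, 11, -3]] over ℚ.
R = [[0, 0, 96], [1, 0, -64], [0, 1, 14]]

The invariant factors of A (the non-unit diagonal entries of the Smith normal form of xI - A over ℚ[x]) are (x - 6)(x - 4)^2, each dividing the next. The characteristic polynomial is their product, (x - 6)(x - 4)^2.

The rational canonical form is the block-diagonal matrix of companion matrices C(f_i):
R = [[0, 0, 96], [1, 0, -64], [0, 1, 14]].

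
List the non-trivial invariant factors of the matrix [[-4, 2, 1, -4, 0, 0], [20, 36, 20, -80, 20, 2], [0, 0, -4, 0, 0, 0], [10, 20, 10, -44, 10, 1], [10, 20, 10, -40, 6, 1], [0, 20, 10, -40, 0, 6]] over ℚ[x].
The Jordan structure of A has elementary divisors (x + 4)^2, (x + 4), (x + 4), (x - 6)^2. Arranging the block sizes at each eigenvalue in decreasing order and taking row products gives the invariant factors.

Invariant factors (smallest first, each dividing the next): x + 4, x + 4, (x - 6)^2(x + 4)^2.

Check: the last factor (x - 6)^2(x + 4)^2 is the minimal polynomial, and the product (x - 6)^2(x + 4)^4 is the characteristic polynomial.

x + 4, x + 4, (x - 6)^2(x + 4)^2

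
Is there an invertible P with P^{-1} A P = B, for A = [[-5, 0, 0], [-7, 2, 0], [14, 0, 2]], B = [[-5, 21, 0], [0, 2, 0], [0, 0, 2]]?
Yes.

Two matrices over a field are similar if and only if they have the same invariant factors.

Both A and B have characteristic polynomial (x - 2)^2(x + 5) and minimal polynomial (x - 2)(x + 5). Computing further, both have invariant factors x - 2, (x - 2)(x + 5). Hence A and B are similar.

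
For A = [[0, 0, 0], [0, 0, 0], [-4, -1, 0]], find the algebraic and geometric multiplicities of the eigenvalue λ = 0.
The characteristic polynomial is x^3, so the factor x appears with exponent 3: the algebraic multiplicity is 3.

rank(A) = 1, so the eigenspace has dimension 3 - 1 = 2: the geometric multiplicity is 2.

Since 2 < 3, A is not diagonalizable.

algebraic multiplicity 3, geometric multiplicity 2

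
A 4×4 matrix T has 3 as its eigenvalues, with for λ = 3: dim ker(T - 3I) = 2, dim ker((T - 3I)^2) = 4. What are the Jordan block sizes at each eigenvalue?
λ = 3: successive nullity increments [2, 2] count blocks of size ≥ k; block sizes are [2, 2].

Jordan blocks: (3, 2), (3, 2)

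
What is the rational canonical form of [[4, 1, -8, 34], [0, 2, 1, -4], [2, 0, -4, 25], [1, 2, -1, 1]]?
The invariant factors of A (the non-unit diagonal entries of the Smith normal form of xI - A over ℚ[x]) are (x - 3)(x^3 + x + 5), each dividing the next. The characteristic polynomial is their product, (x - 3)(x^3 + x + 5).

The rational canonical form is the block-diagonal matrix of companion matrices C(f_i):
R = [[0, 0, 0, 15], [1, 0, 0, -2], [0, 1, 0, -1], [0, 0, 1, 3]].

Note the characteristic polynomial does not split into linear factors over ℚ, so A has no Jordan form over ℚ; the rational canonical form exists over any field.

R = [[0, 0, 0, 15], [1, 0, 0, -2], [0, 1, 0, -1], [0, 0, 1, 3]]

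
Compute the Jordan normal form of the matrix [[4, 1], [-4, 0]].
J = [[2, 1], [0, 2]]

The characteristic polynomial is det(xI - A) = (x - 2)^2, so the eigenvalues are 2 (algebraic multiplicity 2).

For λ = 2: rank(A - 2I) = 1, rank((A - 2I)^2) = 0. The eigenspace has dimension 2 - 1 = 1, so there is 1 Jordan block; the rank sequence gives block sizes [2].

Assembling the blocks gives the Jordan form J above.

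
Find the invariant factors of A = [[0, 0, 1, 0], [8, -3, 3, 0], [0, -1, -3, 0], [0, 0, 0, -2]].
The Jordan structure of A has elementary divisors (x + 2)^3, (x + 2). Arranging the block sizes at each eigenvalue in decreasing order and taking row products gives the invariant factors.

Invariant factors (smallest first, each dividing the next): x + 2, (x + 2)^3.

Check: the last factor (x + 2)^3 is the minimal polynomial, and the product (x + 2)^4 is the characteristic polynomial.

x + 2, (x + 2)^3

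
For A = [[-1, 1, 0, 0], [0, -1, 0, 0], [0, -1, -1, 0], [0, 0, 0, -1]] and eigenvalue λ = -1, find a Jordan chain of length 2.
We seek v_1 ∈ ker((A + I)^2) \ ker(A + I), then set v_{i+1} = (A + I) v_i.

One such chain is v_1 = [[1, 1, -1, -1]]^T, v_2 = [[1, 0, -1, 0]]^T. Check: (A + I) v_2 = [[0, 0, 0, 0]]^T = 0.

v_1 = [[1, 1, -1, -1]]^T, v_2 = [[1, 0, -1, 0]]^T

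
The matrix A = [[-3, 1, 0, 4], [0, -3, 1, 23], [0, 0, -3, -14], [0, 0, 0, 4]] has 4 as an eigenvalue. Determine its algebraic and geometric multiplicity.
algebraic multiplicity 1, geometric multiplicity 1

The characteristic polynomial is (x - 4)(x + 3)^3, so the factor x - 4 appears with exponent 1: the algebraic multiplicity is 1.

rank(A - 4I) = 3, so the eigenspace has dimension 4 - 3 = 1: the geometric multiplicity is 1.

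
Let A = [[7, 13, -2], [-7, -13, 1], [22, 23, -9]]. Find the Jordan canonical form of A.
J = [[-5, 1, 0], [0, -5, 1], [0, 0, -5]]

The characteristic polynomial is det(xI - A) = (x + 5)^3, so the eigenvalues are -5 (algebraic multiplicity 3).

For λ = -5: rank(A + 5I) = 2, rank((A + 5I)^2) = 1, rank((A + 5I)^3) = 0. The eigenspace has dimension 3 - 2 = 1, so there is 1 Jordan block; the rank sequence gives block sizes [3].

Assembling the blocks gives the Jordan form J above.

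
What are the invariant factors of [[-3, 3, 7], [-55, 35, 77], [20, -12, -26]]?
The Jordan structure of A has elementary divisors (x - 2)^2, (x - 2). Arranging the block sizes at each eigenvalue in decreasing order and taking row products gives the invariant factors.

Invariant factors (smallest first, each dividing the next): x - 2, (x - 2)^2.

Check: the last factor (x - 2)^2 is the minimal polynomial, and the product (x - 2)^3 is the characteristic polynomial.

x - 2, (x - 2)^2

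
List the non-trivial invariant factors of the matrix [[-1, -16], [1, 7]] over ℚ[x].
(x - 3)^2

The Jordan structure of A has elementary divisors (x - 3)^2. Arranging the block sizes at each eigenvalue in decreasing order and taking row products gives the invariant factors.

Invariant factors (smallest first, each dividing the next): (x - 3)^2.

Check: the last factor (x - 3)^2 is the minimal polynomial, and the product (x - 3)^2 is the characteristic polynomial.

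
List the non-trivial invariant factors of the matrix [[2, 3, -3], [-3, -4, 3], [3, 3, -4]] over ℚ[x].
x + 1, (x + 1)(x + 4)

The Jordan structure of A has elementary divisors (x + 4), (x + 1), (x + 1). Arranging the block sizes at each eigenvalue in decreasing order and taking row products gives the invariant factors.

Invariant factors (smallest first, each dividing the next): x + 1, (x + 1)(x + 4).

Check: the last factor (x + 1)(x + 4) is the minimal polynomial, and the product (x + 1)^2(x + 4) is the characteristic polynomial.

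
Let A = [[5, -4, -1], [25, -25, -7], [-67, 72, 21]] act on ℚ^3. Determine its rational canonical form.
The invariant factors of A (the non-unit diagonal entries of the Smith normal form of xI - A over ℚ[x]) are (x - 3)(x^2 + 2x - 2), each dividing the next. The characteristic polynomial is their product, (x - 3)(x^2 + 2x - 2).

The rational canonical form is the block-diagonal matrix of companion matrices C(f_i):
R = [[0, 0, -6], [1, 0, 8], [0, 1, 1]].

Note the characteristic polynomial does not split into linear factors over ℚ, so A has no Jordan form over ℚ; the rational canonical form exists over any field.

R = [[0, 0, -6], [1, 0, 8], [0, 1, 1]]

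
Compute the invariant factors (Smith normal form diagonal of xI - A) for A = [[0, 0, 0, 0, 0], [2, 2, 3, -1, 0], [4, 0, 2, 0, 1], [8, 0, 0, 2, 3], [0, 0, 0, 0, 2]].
The Jordan structure of A has elementary divisors x, (x - 2)^2, (x - 2)^2. Arranging the block sizes at each eigenvalue in decreasing order and taking row products gives the invariant factors.

Invariant factors (smallest first, each dividing the next): (x - 2)^2, x(x - 2)^2.

Check: the last factor x(x - 2)^2 is the minimal polynomial, and the product x(x - 2)^4 is the characteristic polynomial.

(x - 2)^2, x(x - 2)^2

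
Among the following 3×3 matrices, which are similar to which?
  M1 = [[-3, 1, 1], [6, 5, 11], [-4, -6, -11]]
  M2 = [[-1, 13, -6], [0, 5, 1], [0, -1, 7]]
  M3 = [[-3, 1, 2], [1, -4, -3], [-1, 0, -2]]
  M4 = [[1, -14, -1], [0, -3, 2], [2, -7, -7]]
2 classes: {M1, M3, M4}, {M2}

Characteristic polynomials: χ_{M1} = (x + 3)^3, χ_{M2} = (x - 6)^2(x + 1), χ_{M3} = (x + 3)^3, χ_{M4} = (x + 3)^3.

{M1, M3, M4}: invariant factors (x + 3)^3.

{M2}: invariant factors (x - 6)^2(x + 1).

Matrices are similar if and only if their invariant-factor lists agree; the partition into similarity classes is {M1, M3, M4}, {M2}.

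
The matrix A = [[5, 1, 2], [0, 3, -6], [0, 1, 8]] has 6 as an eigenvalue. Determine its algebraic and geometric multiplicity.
The characteristic polynomial is (x - 6)(x - 5)^2, so the factor x - 6 appears with exponent 1: the algebraic multiplicity is 1.

rank(A - 6I) = 2, so the eigenspace has dimension 3 - 2 = 1: the geometric multiplicity is 1.

algebraic multiplicity 1, geometric multiplicity 1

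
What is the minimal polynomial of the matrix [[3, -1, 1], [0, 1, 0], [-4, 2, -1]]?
m_A(x) = (x - 1)^2

The characteristic polynomial factors as (x - 1)^3. The minimal polynomial is ∏(x - λ)^{k_λ} where k_λ is the size of the largest Jordan block at λ.

For λ = 1: rank(A - I) = 1, and the largest Jordan block has size 2 (the smallest k with rank((A - I)^k) = rank((A - I)^(k+1))).

So m_A(x) = (x - 1)^2.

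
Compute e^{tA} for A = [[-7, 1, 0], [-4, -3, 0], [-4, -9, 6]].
e^{tA} = [[(1 - 2*t)*e^{-5*t}, t*e^{-5*t}, 0], [-4*t*e^{-5*t}, (2*t + 1)*e^{-5*t}, 0], [-4*t*e^{-5*t}, (2*t - e^{11*t} + 1)*e^{-5*t}, e^{6*t}]]

A has Jordan form J = [[-5, 1, 0], [0, -5, 0], [0, 0, 6]] with A = PJP^{-1}, so e^{tA} = P e^{tJ} P^{-1}.

For a Jordan block J_k(λ), e^{tJ_k(λ)} = e^{λt} · (I + tN + t^2 N^2/2! + ... + t^{k-1} N^{k-1}/(k-1)!) where N is the nilpotent superdiagonal part.

Assembling the blocks and conjugating back gives the entries of e^{tA} as shown above.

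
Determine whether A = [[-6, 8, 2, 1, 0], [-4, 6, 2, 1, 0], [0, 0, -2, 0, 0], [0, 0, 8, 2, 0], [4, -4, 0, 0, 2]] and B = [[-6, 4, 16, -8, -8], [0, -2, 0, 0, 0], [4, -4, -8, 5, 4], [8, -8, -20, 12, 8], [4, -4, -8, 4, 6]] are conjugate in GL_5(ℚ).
Yes.

Two matrices over a field are similar if and only if they have the same invariant factors.

Both A and B have characteristic polynomial (x - 2)^3(x + 2)^2 and minimal polynomial (x - 2)^2(x + 2). Computing further, both have invariant factors (x - 2)(x + 2), (x - 2)^2(x + 2). Hence A and B are similar.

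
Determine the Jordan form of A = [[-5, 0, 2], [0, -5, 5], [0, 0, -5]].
J = [[-5, 1, 0], [0, -5, 0], [0, 0, -5]]

The characteristic polynomial is det(xI - A) = (x + 5)^3, so the eigenvalues are -5 (algebraic multiplicity 3).

For λ = -5: rank(A + 5I) = 1, rank((A + 5I)^2) = 0. The eigenspace has dimension 3 - 1 = 2, so there are 2 Jordan blocks; the rank sequence gives block sizes [2, 1].

Assembling the blocks gives the Jordan form J above.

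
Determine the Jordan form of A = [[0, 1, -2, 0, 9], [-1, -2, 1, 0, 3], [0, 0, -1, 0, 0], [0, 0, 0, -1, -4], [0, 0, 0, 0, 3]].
J = [[-1, 1, 0, 0, 0], [0, -1, 1, 0, 0], [0, 0, -1, 0, 0], [0, 0, 0, -1, 0], [0, 0, 0, 0, 3]]

The characteristic polynomial is det(xI - A) = (x - 3)(x + 1)^4, so the eigenvalues are -1 (algebraic multiplicity 4), 3 (algebraic multiplicity 1).

For λ = -1: rank(A + I) = 3, rank((A + I)^2) = 2, rank((A + I)^3) = 1. The eigenspace has dimension 5 - 3 = 2, so there are 2 Jordan blocks; the rank sequence gives block sizes [3, 1].

For λ = 3: algebraic multiplicity 1 gives one 1×1 block.

Assembling the blocks gives the Jordan form J above.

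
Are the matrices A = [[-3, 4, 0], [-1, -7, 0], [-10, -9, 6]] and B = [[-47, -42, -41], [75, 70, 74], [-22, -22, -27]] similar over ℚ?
Two matrices over a field are similar if and only if they have the same invariant factors.

Both A and B have characteristic polynomial (x - 6)(x + 5)^2 and minimal polynomial (x - 6)(x + 5)^2. Computing further, both have invariant factors (x - 6)(x + 5)^2. Hence A and B are similar.

Yes.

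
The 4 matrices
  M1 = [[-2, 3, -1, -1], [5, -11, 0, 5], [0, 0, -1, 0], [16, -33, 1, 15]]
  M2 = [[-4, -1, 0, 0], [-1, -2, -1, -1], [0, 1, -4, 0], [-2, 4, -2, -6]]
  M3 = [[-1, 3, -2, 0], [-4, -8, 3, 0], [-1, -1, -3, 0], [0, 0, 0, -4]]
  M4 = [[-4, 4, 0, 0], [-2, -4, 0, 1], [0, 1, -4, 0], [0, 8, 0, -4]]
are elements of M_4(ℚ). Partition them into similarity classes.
2 classes: {M1}, {M2, M3, M4}

Characteristic polynomials: χ_{M1} = (x - 4)(x + 1)^3, χ_{M2} = (x + 4)^4, χ_{M3} = (x + 4)^4, χ_{M4} = (x + 4)^4.

{M1}: invariant factors x + 1, (x - 4)(x + 1)^2.

{M2, M3, M4}: invariant factors x + 4, (x + 4)^3.

Matrices are similar if and only if their invariant-factor lists agree; the partition into similarity classes is {M1}, {M2, M3, M4}.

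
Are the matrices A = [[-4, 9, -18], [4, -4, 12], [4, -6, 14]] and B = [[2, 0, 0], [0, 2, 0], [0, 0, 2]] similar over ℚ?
No.

Both have characteristic polynomial (x - 2)^3, but the minimal polynomial of A is (x - 2)^2 while the minimal polynomial of B is x - 2. The minimal polynomial is a similarity invariant, so A and B are not similar.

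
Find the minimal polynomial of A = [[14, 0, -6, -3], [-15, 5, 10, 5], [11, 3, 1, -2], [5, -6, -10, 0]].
The characteristic polynomial factors as (x - 5)^4. The minimal polynomial is ∏(x - λ)^{k_λ} where k_λ is the size of the largest Jordan block at λ.

For λ = 5: rank(A - 5I) = 2, and the largest Jordan block has size 2 (the smallest k with rank((A - 5I)^k) = rank((A - 5I)^(k+1))).

So m_A(x) = (x - 5)^2.

m_A(x) = (x - 5)^2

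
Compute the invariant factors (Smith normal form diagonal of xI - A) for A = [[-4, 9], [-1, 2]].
The Jordan structure of A has elementary divisors (x + 1)^2. Arranging the block sizes at each eigenvalue in decreasing order and taking row products gives the invariant factors.

Invariant factors (smallest first, each dividing the next): (x + 1)^2.

Check: the last factor (x + 1)^2 is the minimal polynomial, and the product (x + 1)^2 is the characteristic polynomial.

(x + 1)^2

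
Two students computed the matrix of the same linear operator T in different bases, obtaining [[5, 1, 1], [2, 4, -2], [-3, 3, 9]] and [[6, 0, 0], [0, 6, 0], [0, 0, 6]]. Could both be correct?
No.

Both have characteristic polynomial (x - 6)^3, but the minimal polynomial of A is (x - 6)^2 while the minimal polynomial of B is x - 6. The minimal polynomial is a similarity invariant, so A and B are not similar.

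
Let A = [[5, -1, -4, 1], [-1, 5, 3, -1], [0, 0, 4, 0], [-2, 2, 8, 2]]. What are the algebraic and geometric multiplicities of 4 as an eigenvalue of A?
algebraic multiplicity 4, geometric multiplicity 2

The characteristic polynomial is (x - 4)^4, so the factor x - 4 appears with exponent 4: the algebraic multiplicity is 4.

rank(A - 4I) = 2, so the eigenspace has dimension 4 - 2 = 2: the geometric multiplicity is 2.

Since 2 < 4, A is not diagonalizable.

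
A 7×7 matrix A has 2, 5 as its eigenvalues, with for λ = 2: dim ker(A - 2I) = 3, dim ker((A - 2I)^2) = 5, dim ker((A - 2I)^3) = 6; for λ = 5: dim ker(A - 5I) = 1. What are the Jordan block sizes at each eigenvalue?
λ = 2: successive nullity increments [3, 2, 1] count blocks of size ≥ k; block sizes are [3, 2, 1].
λ = 5: successive nullity increments [1] count blocks of size ≥ k; block sizes are [1].

Jordan blocks: (2, 3), (2, 2), (2, 1), (5, 1)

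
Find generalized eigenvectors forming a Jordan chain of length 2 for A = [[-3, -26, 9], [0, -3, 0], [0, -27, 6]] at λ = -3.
We seek v_1 ∈ ker((A + 3I)^2) \ ker(A + 3I), then set v_{i+1} = (A + 3I) v_i.

One such chain is v_1 = [[-2, 1, 3]]^T, v_2 = [[1, 0, 0]]^T. Check: (A + 3I) v_2 = [[0, 0, 0]]^T = 0.

v_1 = [[-2, 1, 3]]^T, v_2 = [[1, 0, 0]]^T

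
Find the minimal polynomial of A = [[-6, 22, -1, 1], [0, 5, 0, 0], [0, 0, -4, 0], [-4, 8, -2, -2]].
m_A(x) = (x - 5)(x + 4)^2

The characteristic polynomial factors as (x - 5)(x + 4)^3. The minimal polynomial is ∏(x - λ)^{k_λ} where k_λ is the size of the largest Jordan block at λ.

For λ = -4: rank(A + 4I) = 2, and the largest Jordan block has size 2 (the smallest k with rank((A + 4I)^k) = rank((A + 4I)^(k+1))).
For λ = 5: rank(A - 5I) = 3, and the largest Jordan block has size 1 (the smallest k with rank((A - 5I)^k) = rank((A - 5I)^(k+1))).

So m_A(x) = (x - 5)(x + 4)^2.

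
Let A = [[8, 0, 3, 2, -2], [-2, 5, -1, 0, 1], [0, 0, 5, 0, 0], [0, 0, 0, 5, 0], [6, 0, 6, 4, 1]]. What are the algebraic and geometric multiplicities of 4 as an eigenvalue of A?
The characteristic polynomial is (x - 5)^4(x - 4), so the factor x - 4 appears with exponent 1: the algebraic multiplicity is 1.

rank(A - 4I) = 4, so the eigenspace has dimension 5 - 4 = 1: the geometric multiplicity is 1.

algebraic multiplicity 1, geometric multiplicity 1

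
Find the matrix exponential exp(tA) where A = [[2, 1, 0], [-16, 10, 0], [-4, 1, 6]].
e^{tA} = [[(1 - 4*t)*e^{6*t}, t*e^{6*t}, 0], [-16*t*e^{6*t}, (4*t + 1)*e^{6*t}, 0], [-4*t*e^{6*t}, t*e^{6*t}, e^{6*t}]]

A has Jordan form J = [[6, 1, 0], [0, 6, 0], [0, 0, 6]] with A = PJP^{-1}, so e^{tA} = P e^{tJ} P^{-1}.

For a Jordan block J_k(λ), e^{tJ_k(λ)} = e^{λt} · (I + tN + t^2 N^2/2! + ... + t^{k-1} N^{k-1}/(k-1)!) where N is the nilpotent superdiagonal part.

Assembling the blocks and conjugating back gives the entries of e^{tA} as shown above.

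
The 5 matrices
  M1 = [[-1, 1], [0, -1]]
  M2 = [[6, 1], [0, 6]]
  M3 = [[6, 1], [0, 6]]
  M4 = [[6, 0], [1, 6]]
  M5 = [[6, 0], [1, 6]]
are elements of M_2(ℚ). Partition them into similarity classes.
2 classes: {M1}, {M2, M3, M4, M5}

Characteristic polynomials: χ_{M1} = (x + 1)^2, χ_{M2} = (x - 6)^2, χ_{M3} = (x - 6)^2, χ_{M4} = (x - 6)^2, χ_{M5} = (x - 6)^2.

{M1}: invariant factors (x + 1)^2.

{M2, M3, M4, M5}: invariant factors (x - 6)^2.

Matrices are similar if and only if their invariant-factor lists agree; the partition into similarity classes is {M1}, {M2, M3, M4, M5}.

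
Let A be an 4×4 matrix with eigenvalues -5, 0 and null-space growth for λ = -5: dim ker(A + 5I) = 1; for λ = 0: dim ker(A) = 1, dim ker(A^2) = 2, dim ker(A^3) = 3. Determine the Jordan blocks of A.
λ = -5: successive nullity increments [1] count blocks of size ≥ k; block sizes are [1].
λ = 0: successive nullity increments [1, 1, 1] count blocks of size ≥ k; block sizes are [3].

Jordan blocks: (-5, 1), (0, 3)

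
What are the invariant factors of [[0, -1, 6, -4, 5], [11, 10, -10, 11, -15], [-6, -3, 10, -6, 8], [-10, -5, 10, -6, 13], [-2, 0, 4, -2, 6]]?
(x - 4)^2, (x - 4)^3

The Jordan structure of A has elementary divisors (x - 4)^3, (x - 4)^2. Arranging the block sizes at each eigenvalue in decreasing order and taking row products gives the invariant factors.

Invariant factors (smallest first, each dividing the next): (x - 4)^2, (x - 4)^3.

Check: the last factor (x - 4)^3 is the minimal polynomial, and the product (x - 4)^5 is the characteristic polynomial.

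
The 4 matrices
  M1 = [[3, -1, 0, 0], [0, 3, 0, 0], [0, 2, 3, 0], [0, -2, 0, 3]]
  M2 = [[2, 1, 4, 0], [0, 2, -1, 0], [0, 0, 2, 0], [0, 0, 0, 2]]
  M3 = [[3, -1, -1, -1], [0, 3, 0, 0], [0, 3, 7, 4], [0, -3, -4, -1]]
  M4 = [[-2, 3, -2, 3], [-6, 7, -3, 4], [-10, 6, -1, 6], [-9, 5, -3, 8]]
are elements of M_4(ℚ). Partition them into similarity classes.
3 classes: {M1}, {M2}, {M3, M4}

Characteristic polynomials: χ_{M1} = (x - 3)^4, χ_{M2} = (x - 2)^4, χ_{M3} = (x - 3)^4, χ_{M4} = (x - 3)^4.

{M1}: invariant factors x - 3, x - 3, (x - 3)^2.

{M2}: invariant factors x - 2, (x - 2)^3.

{M3, M4}: invariant factors (x - 3)^2, (x - 3)^2.

Matrices are similar if and only if their invariant-factor lists agree; the partition into similarity classes is {M1}, {M2}, {M3, M4}.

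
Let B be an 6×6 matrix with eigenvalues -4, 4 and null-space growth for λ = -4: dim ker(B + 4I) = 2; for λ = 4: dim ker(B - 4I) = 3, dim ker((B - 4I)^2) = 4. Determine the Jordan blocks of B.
λ = -4: successive nullity increments [2] count blocks of size ≥ k; block sizes are [1, 1].
λ = 4: successive nullity increments [3, 1] count blocks of size ≥ k; block sizes are [2, 1, 1].

Jordan blocks: (-4, 1), (-4, 1), (4, 2), (4, 1), (4, 1)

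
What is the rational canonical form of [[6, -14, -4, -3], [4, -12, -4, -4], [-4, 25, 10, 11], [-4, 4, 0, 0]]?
The invariant factors of A (the non-unit diagonal entries of the Smith normal form of xI - A over ℚ[x]) are x^2 - 2x + 4, x^2 - 2x + 4, each dividing the next. The characteristic polynomial is their product, (x^2 - 2x + 4)^2.

The rational canonical form is the block-diagonal matrix of companion matrices C(f_i):
R = [[0, -4, 0, 0], [1, 2, 0, 0], [0, 0, 0, -4], [0, 0, 1, 2]].

Note the characteristic polynomial does not split into linear factors over ℚ, so A has no Jordan form over ℚ; the rational canonical form exists over any field.

R = [[0, -4, 0, 0], [1, 2, 0, 0], [0, 0, 0, -4], [0, 0, 1, 2]]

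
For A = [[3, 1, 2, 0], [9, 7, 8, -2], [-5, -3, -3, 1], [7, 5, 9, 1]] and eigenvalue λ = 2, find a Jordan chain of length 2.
v_1 = [[0, 1, 0, 0]]^T, v_2 = [[1, 5, -3, 5]]^T

We seek v_1 ∈ ker((A - 2I)^2) \ ker(A - 2I), then set v_{i+1} = (A - 2I) v_i.

One such chain is v_1 = [[0, 1, 0, 0]]^T, v_2 = [[1, 5, -3, 5]]^T. Check: (A - 2I) v_2 = [[0, 0, 0, 0]]^T = 0.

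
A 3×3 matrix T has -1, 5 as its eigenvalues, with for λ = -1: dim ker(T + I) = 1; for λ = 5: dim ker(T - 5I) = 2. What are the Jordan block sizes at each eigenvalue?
λ = -1: successive nullity increments [1] count blocks of size ≥ k; block sizes are [1].
λ = 5: successive nullity increments [2] count blocks of size ≥ k; block sizes are [1, 1].

Jordan blocks: (-1, 1), (5, 1), (5, 1)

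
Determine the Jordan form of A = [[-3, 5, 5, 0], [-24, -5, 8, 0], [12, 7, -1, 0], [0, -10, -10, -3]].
The characteristic polynomial is det(xI - A) = (x + 3)^4, so the eigenvalues are -3 (algebraic multiplicity 4).

For λ = -3: rank(A + 3I) = 2, rank((A + 3I)^2) = 1, rank((A + 3I)^3) = 0. The eigenspace has dimension 4 - 2 = 2, so there are 2 Jordan blocks; the rank sequence gives block sizes [3, 1].

Assembling the blocks gives the Jordan form J above.

J = [[-3, 1, 0, 0], [0, -3, 1, 0], [0, 0, -3, 0], [0, 0, 0, -3]]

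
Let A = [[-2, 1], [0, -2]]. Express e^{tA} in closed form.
e^{tA} = [[e^{-2*t}, t*e^{-2*t}], [0, e^{-2*t}]]

A has Jordan form J = [[-2, 1], [0, -2]] with A = PJP^{-1}, so e^{tA} = P e^{tJ} P^{-1}.

For a Jordan block J_k(λ), e^{tJ_k(λ)} = e^{λt} · (I + tN + t^2 N^2/2! + ... + t^{k-1} N^{k-1}/(k-1)!) where N is the nilpotent superdiagonal part.

Assembling the blocks and conjugating back gives the entries of e^{tA} as shown above.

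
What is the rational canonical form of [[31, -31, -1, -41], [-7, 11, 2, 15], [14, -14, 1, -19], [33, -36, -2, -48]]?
The invariant factors of A (the non-unit diagonal entries of the Smith normal form of xI - A over ℚ[x]) are (x + 5)(x^3 - x + 3), each dividing the next. The characteristic polynomial is their product, (x + 5)(x^3 - x + 3).

The rational canonical form is the block-diagonal matrix of companion matrices C(f_i):
R = [[0, 0, 0, -15], [1, 0, 0, 2], [0, 1, 0, 1], [0, 0, 1, -5]].

Note the characteristic polynomial does not split into linear factors over ℚ, so A has no Jordan form over ℚ; the rational canonical form exists over any field.

R = [[0, 0, 0, -15], [1, 0, 0, 2], [0, 1, 0, 1], [0, 0, 1, -5]]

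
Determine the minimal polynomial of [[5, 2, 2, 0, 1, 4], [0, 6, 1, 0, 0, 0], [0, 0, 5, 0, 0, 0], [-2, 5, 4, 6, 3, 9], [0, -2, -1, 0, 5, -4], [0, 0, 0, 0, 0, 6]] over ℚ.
The characteristic polynomial factors as (x - 6)^3(x - 5)^3. The minimal polynomial is ∏(x - λ)^{k_λ} where k_λ is the size of the largest Jordan block at λ.

For λ = 5: rank(A - 5I) = 5, and the largest Jordan block has size 3 (the smallest k with rank((A - 5I)^k) = rank((A - 5I)^(k+1))).
For λ = 6: rank(A - 6I) = 4, and the largest Jordan block has size 2 (the smallest k with rank((A - 6I)^k) = rank((A - 6I)^(k+1))).

So m_A(x) = (x - 6)^2(x - 5)^3.

m_A(x) = (x - 6)^2(x - 5)^3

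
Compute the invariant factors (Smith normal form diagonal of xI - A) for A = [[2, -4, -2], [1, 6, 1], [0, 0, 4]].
The Jordan structure of A has elementary divisors (x - 4)^2, (x - 4). Arranging the block sizes at each eigenvalue in decreasing order and taking row products gives the invariant factors.

Invariant factors (smallest first, each dividing the next): x - 4, (x - 4)^2.

Check: the last factor (x - 4)^2 is the minimal polynomial, and the product (x - 4)^3 is the characteristic polynomial.

x - 4, (x - 4)^2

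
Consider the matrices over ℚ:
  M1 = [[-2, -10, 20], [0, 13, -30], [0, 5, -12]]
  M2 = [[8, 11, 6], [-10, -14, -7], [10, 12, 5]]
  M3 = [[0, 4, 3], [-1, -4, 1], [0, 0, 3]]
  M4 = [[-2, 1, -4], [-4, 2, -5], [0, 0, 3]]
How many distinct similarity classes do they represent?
Characteristic polynomials: χ_{M1} = (x - 3)(x + 2)^2, χ_{M2} = (x - 3)(x + 2)^2, χ_{M3} = (x - 3)(x + 2)^2, χ_{M4} = x^2(x - 3).

{M1}: invariant factors x + 2, (x - 3)(x + 2).

{M2, M3}: invariant factors (x - 3)(x + 2)^2.

{M4}: invariant factors x^2(x - 3).

Matrices are similar if and only if their invariant-factor lists agree; the partition into similarity classes is {M1}, {M2, M3}, {M4}.

3 classes: {M1}, {M2, M3}, {M4}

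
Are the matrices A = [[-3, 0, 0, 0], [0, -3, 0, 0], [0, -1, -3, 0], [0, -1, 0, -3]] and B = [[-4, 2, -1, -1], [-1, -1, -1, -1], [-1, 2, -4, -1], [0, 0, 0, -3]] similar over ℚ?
Two matrices over a field are similar if and only if they have the same invariant factors.

Both A and B have characteristic polynomial (x + 3)^4 and minimal polynomial (x + 3)^2. Computing further, both have invariant factors x + 3, x + 3, (x + 3)^2. Hence A and B are similar.

Yes.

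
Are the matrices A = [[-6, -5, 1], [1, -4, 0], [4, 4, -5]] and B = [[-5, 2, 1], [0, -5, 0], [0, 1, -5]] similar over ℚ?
Two matrices over a field are similar if and only if they have the same invariant factors.

Both A and B have characteristic polynomial (x + 5)^3 and minimal polynomial (x + 5)^3. Computing further, both have invariant factors (x + 5)^3. Hence A and B are similar.

Yes.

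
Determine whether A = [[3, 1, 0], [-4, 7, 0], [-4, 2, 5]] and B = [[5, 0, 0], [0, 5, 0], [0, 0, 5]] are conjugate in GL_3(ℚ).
No.

Both have characteristic polynomial (x - 5)^3, but the minimal polynomial of A is (x - 5)^2 while the minimal polynomial of B is x - 5. The minimal polynomial is a similarity invariant, so A and B are not similar.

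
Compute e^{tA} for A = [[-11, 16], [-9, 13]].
A has Jordan form J = [[1, 1], [0, 1]] with A = PJP^{-1}, so e^{tA} = P e^{tJ} P^{-1}.

For a Jordan block J_k(λ), e^{tJ_k(λ)} = e^{λt} · (I + tN + t^2 N^2/2! + ... + t^{k-1} N^{k-1}/(k-1)!) where N is the nilpotent superdiagonal part.

Assembling the blocks and conjugating back gives the entries of e^{tA} as shown above.

e^{tA} = [[(1 - 12*t)*e^{t}, 16*t*e^{t}], [-9*t*e^{t}, (12*t + 1)*e^{t}]]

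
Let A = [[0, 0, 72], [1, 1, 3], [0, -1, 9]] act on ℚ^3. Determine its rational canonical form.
R = [[0, 0, -72], [1, 0, -12], [0, 1, 10]]

The invariant factors of A (the non-unit diagonal entries of the Smith normal form of xI - A over ℚ[x]) are (x - 6)^2(x + 2), each dividing the next. The characteristic polynomial is their product, (x - 6)^2(x + 2).

The rational canonical form is the block-diagonal matrix of companion matrices C(f_i):
R = [[0, 0, -72], [1, 0, -12], [0, 1, 10]].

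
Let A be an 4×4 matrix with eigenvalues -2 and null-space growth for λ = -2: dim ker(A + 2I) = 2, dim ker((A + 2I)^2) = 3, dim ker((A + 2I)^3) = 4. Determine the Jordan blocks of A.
λ = -2: successive nullity increments [2, 1, 1] count blocks of size ≥ k; block sizes are [3, 1].

Jordan blocks: (-2, 3), (-2, 1)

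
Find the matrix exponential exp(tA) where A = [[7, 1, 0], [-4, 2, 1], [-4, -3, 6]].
e^{tA} = [[(2*t + 1)*e^{5*t}, t*(2 - t)*e^{5*t}/2, t^2*e^{5*t}/2], [-4*t*e^{5*t}, (t^2 - 3*t + 1)*e^{5*t}, t*(1 - t)*e^{5*t}], [-4*t*e^{5*t}, t*(t - 3)*e^{5*t}, (-t^2 + t + 1)*e^{5*t}]]

A has Jordan form J = [[5, 1, 0], [0, 5, 1], [0, 0, 5]] with A = PJP^{-1}, so e^{tA} = P e^{tJ} P^{-1}.

For a Jordan block J_k(λ), e^{tJ_k(λ)} = e^{λt} · (I + tN + t^2 N^2/2! + ... + t^{k-1} N^{k-1}/(k-1)!) where N is the nilpotent superdiagonal part.

Assembling the blocks and conjugating back gives the entries of e^{tA} as shown above.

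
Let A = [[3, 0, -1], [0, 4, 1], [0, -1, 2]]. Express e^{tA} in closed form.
A has Jordan form J = [[3, 1, 0], [0, 3, 1], [0, 0, 3]] with A = PJP^{-1}, so e^{tA} = P e^{tJ} P^{-1}.

For a Jordan block J_k(λ), e^{tJ_k(λ)} = e^{λt} · (I + tN + t^2 N^2/2! + ... + t^{k-1} N^{k-1}/(k-1)!) where N is the nilpotent superdiagonal part.

Assembling the blocks and conjugating back gives the entries of e^{tA} as shown above.

e^{tA} = [[e^{3*t}, t^2*e^{3*t}/2, t*(t - 2)*e^{3*t}/2], [0, (t + 1)*e^{3*t}, t*e^{3*t}], [0, -t*e^{3*t}, (1 - t)*e^{3*t}]]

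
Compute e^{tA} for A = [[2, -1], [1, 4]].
A has Jordan form J = [[3, 1], [0, 3]] with A = PJP^{-1}, so e^{tA} = P e^{tJ} P^{-1}.

For a Jordan block J_k(λ), e^{tJ_k(λ)} = e^{λt} · (I + tN + t^2 N^2/2! + ... + t^{k-1} N^{k-1}/(k-1)!) where N is the nilpotent superdiagonal part.

Assembling the blocks and conjugating back gives the entries of e^{tA} as shown above.

e^{tA} = [[(1 - t)*e^{3*t}, -t*e^{3*t}], [t*e^{3*t}, (t + 1)*e^{3*t}]]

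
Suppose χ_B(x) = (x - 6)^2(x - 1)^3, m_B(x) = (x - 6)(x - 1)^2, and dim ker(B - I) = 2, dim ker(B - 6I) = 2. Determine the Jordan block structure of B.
Jordan blocks: (1, 2), (1, 1), (6, 1), (6, 1)

λ = 1: algebraic multiplicity 3 (exponent in χ_B), largest block size 2 (exponent in m_B), 2 blocks (geometric multiplicity). These force block sizes [2, 1].
λ = 6: algebraic multiplicity 2 (exponent in χ_B), largest block size 1 (exponent in m_B), 2 blocks (geometric multiplicity). These force block sizes [1, 1].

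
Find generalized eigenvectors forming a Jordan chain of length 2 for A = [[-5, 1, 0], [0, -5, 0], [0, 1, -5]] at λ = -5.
v_1 = [[-1, 1, -1]]^T, v_2 = [[1, 0, 1]]^T

We seek v_1 ∈ ker((A + 5I)^2) \ ker(A + 5I), then set v_{i+1} = (A + 5I) v_i.

One such chain is v_1 = [[-1, 1, -1]]^T, v_2 = [[1, 0, 1]]^T. Check: (A + 5I) v_2 = [[0, 0, 0]]^T = 0.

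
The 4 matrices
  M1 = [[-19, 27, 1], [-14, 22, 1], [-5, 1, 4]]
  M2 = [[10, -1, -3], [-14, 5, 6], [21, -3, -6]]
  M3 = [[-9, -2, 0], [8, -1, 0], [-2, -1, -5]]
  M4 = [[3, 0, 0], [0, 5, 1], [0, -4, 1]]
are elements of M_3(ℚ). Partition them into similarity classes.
Characteristic polynomials: χ_{M1} = (x - 6)^2(x + 5), χ_{M2} = (x - 3)^3, χ_{M3} = (x + 5)^3, χ_{M4} = (x - 3)^3.

{M1}: invariant factors (x - 6)^2(x + 5).

{M2, M4}: invariant factors x - 3, (x - 3)^2.

{M3}: invariant factors x + 5, (x + 5)^2.

Matrices are similar if and only if their invariant-factor lists agree; the partition into similarity classes is {M1}, {M2, M4}, {M3}.

3 classes: {M1}, {M2, M4}, {M3}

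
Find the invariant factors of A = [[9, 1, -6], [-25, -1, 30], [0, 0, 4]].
The Jordan structure of A has elementary divisors (x - 4)^2, (x - 4). Arranging the block sizes at each eigenvalue in decreasing order and taking row products gives the invariant factors.

Invariant factors (smallest first, each dividing the next): x - 4, (x - 4)^2.

Check: the last factor (x - 4)^2 is the minimal polynomial, and the product (x - 4)^3 is the characteristic polynomial.

x - 4, (x - 4)^2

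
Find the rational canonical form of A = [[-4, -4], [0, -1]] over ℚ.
R = [[0, -4], [1, -5]]

The invariant factors of A (the non-unit diagonal entries of the Smith normal form of xI - A over ℚ[x]) are (x + 1)(x + 4), each dividing the next. The characteristic polynomial is their product, (x + 1)(x + 4).

The rational canonical form is the block-diagonal matrix of companion matrices C(f_i):
R = [[0, -4], [1, -5]].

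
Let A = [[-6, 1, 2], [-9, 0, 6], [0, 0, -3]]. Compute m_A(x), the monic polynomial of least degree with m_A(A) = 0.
m_A(x) = (x + 3)^2

The characteristic polynomial factors as (x + 3)^3. The minimal polynomial is ∏(x - λ)^{k_λ} where k_λ is the size of the largest Jordan block at λ.

For λ = -3: rank(A + 3I) = 1, and the largest Jordan block has size 2 (the smallest k with rank((A + 3I)^k) = rank((A + 3I)^(k+1))).

So m_A(x) = (x + 3)^2.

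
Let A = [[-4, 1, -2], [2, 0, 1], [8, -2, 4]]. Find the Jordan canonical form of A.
The characteristic polynomial is det(xI - A) = x^3, so the eigenvalues are 0 (algebraic multiplicity 3).

For λ = 0: rank(A) = 2, rank(A^2) = 1, rank(A^3) = 0. The eigenspace has dimension 3 - 2 = 1, so there is 1 Jordan block; the rank sequence gives block sizes [3].

Assembling the blocks gives the Jordan form J above.

J = [[0, 1, 0], [0, 0, 1], [0, 0, 0]]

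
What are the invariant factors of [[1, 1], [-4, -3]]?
The Jordan structure of A has elementary divisors (x + 1)^2. Arranging the block sizes at each eigenvalue in decreasing order and taking row products gives the invariant factors.

Invariant factors (smallest first, each dividing the next): (x + 1)^2.

Check: the last factor (x + 1)^2 is the minimal polynomial, and the product (x + 1)^2 is the characteristic polynomial.

(x + 1)^2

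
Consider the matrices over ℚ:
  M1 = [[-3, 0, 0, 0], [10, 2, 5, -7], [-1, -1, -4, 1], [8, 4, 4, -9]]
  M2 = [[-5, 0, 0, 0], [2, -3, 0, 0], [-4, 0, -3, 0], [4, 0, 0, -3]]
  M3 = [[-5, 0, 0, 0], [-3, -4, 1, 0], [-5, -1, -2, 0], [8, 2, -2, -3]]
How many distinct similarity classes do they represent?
Characteristic polynomials: χ_{M1} = (x + 3)^3(x + 5), χ_{M2} = (x + 3)^3(x + 5), χ_{M3} = (x + 3)^3(x + 5).

{M1}: invariant factors (x + 3)^3(x + 5).

{M2}: invariant factors x + 3, x + 3, (x + 3)(x + 5).

{M3}: invariant factors x + 3, (x + 3)^2(x + 5).

Matrices are similar if and only if their invariant-factor lists agree; the partition into similarity classes is {M1}, {M2}, {M3}.

3 classes: {M1}, {M2}, {M3}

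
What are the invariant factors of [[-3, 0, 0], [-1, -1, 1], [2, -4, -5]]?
The Jordan structure of A has elementary divisors (x + 3)^2, (x + 3). Arranging the block sizes at each eigenvalue in decreasing order and taking row products gives the invariant factors.

Invariant factors (smallest first, each dividing the next): x + 3, (x + 3)^2.

Check: the last factor (x + 3)^2 is the minimal polynomial, and the product (x + 3)^3 is the characteristic polynomial.

x + 3, (x + 3)^2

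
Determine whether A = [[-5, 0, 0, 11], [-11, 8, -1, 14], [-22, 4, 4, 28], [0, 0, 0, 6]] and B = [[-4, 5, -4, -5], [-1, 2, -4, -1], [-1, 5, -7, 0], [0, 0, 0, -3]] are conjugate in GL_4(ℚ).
trace(A) = 13 but trace(B) = -12. The trace is a similarity invariant, so A and B are not similar.

No.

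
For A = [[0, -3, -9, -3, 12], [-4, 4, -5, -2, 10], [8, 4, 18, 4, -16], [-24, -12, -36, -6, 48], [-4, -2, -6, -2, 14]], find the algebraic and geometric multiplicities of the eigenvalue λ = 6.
The characteristic polynomial is (x - 6)^5, so the factor x - 6 appears with exponent 5: the algebraic multiplicity is 5.

rank(A - 6I) = 2, so the eigenspace has dimension 5 - 2 = 3: the geometric multiplicity is 3.

Since 3 < 5, A is not diagonalizable.

algebraic multiplicity 5, geometric multiplicity 3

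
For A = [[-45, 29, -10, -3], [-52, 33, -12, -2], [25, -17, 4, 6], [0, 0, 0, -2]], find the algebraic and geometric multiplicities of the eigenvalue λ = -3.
The characteristic polynomial is (x + 2)^2(x + 3)^2, so the factor x + 3 appears with exponent 2: the algebraic multiplicity is 2.

rank(A + 3I) = 3, so the eigenspace has dimension 4 - 3 = 1: the geometric multiplicity is 1.

Since 1 < 2, A is not diagonalizable.

algebraic multiplicity 2, geometric multiplicity 1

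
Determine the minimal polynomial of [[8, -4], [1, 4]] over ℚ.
The characteristic polynomial factors as (x - 6)^2. The minimal polynomial is ∏(x - λ)^{k_λ} where k_λ is the size of the largest Jordan block at λ.

For λ = 6: rank(A - 6I) = 1, and the largest Jordan block has size 2 (the smallest k with rank((A - 6I)^k) = rank((A - 6I)^(k+1))).

So m_A(x) = (x - 6)^2.

m_A(x) = (x - 6)^2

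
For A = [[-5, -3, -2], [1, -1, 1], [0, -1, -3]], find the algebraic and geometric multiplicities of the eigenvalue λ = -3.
algebraic multiplicity 3, geometric multiplicity 1

The characteristic polynomial is (x + 3)^3, so the factor x + 3 appears with exponent 3: the algebraic multiplicity is 3.

rank(A + 3I) = 2, so the eigenspace has dimension 3 - 2 = 1: the geometric multiplicity is 1.

Since 1 < 3, A is not diagonalizable.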